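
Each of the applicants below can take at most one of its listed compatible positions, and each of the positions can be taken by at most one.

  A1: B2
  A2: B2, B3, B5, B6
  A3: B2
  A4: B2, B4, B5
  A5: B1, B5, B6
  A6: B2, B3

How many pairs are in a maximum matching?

5

Unit-capacity flow: source→left, listed edges, right→sink; max matching = max flow.
Augmenting path A1→B2 (+1); matched 1.
Augmenting path A2→B3 (+1); matched 2.
Augmenting path A4→B4 (+1); matched 3.
Augmenting path A5→B1 (+1); matched 4.
Augmenting path A6→B3→A2→B5 (+1); matched 5.
No augmenting path remains; maximum matching = 5.
König certificate: {A2, A4, A5, A6, B2} is a vertex cover of size 5 (every listed pair touches it), so no matching can be larger.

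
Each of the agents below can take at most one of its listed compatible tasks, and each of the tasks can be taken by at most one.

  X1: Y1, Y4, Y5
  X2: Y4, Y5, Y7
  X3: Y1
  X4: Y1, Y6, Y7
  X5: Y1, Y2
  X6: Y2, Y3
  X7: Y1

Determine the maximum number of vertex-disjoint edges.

6

Unit-capacity flow: source→left, listed edges, right→sink; max matching = max flow.
Augmenting path X1→Y1 (+1); matched 1.
Augmenting path X2→Y4 (+1); matched 2.
Augmenting path X4→Y6 (+1); matched 3.
Augmenting path X5→Y2 (+1); matched 4.
Augmenting path X6→Y3 (+1); matched 5.
Augmenting path X3→Y1→X1→Y5 (+1); matched 6.
No augmenting path remains; maximum matching = 6.
König certificate: {X1, X2, X4, X5, X6, Y1} is a vertex cover of size 6 (every listed pair touches it), so no matching can be larger.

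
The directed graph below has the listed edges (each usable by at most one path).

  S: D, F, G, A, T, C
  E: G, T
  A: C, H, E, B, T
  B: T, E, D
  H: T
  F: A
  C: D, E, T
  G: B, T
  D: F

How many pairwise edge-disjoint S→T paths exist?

Assign every edge capacity 1; by Menger, the answer equals the max flow.
Path S→T (+1); total 1.
Path S→A→T (+1); total 2.
Path S→C→T (+1); total 3.
Path S→G→T (+1); total 4.
Path S→F→A→B→T (+1); total 5.
No residual S→T path; max flow = 5.
Certifying cut of size 5: {F→A, S→A, S→C, S→G, S→T}.

5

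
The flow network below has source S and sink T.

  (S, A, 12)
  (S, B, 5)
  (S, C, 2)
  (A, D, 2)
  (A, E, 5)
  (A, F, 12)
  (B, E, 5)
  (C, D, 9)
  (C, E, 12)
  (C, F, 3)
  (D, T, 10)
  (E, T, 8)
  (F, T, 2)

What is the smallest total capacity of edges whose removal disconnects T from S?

Augment S→A→D→T: bottleneck 2, flow now 2.
Augment S→A→E→T: bottleneck 5, flow now 7.
Augment S→A→F→T: bottleneck 2, flow now 9.
Augment S→B→E→T: bottleneck 3, flow now 12.
Augment S→C→D→T: bottleneck 2, flow now 14.
No augmenting path remains; maximum flow = 14.
By max-flow min-cut, the minimum cut capacity equals the max flow.
In the residual graph, reachable from S: {S, A, B, E, F}.
Min-cut edges: S→C (2), A→D (2), E→T (8), F→T (2); capacity 2 + 2 + 8 + 2 = 14.

14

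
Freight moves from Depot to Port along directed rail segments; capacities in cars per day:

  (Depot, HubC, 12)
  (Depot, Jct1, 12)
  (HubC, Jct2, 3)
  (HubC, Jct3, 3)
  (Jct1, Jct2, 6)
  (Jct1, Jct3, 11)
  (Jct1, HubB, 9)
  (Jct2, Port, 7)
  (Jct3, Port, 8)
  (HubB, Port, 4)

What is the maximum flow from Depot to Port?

18

Augment Depot→HubC→Jct2→Port: bottleneck 3, flow now 3.
Augment Depot→HubC→Jct3→Port: bottleneck 3, flow now 6.
Augment Depot→Jct1→Jct2→Port: bottleneck 4, flow now 10.
Augment Depot→Jct1→Jct3→Port: bottleneck 5, flow now 15.
Augment Depot→Jct1→HubB→Port: bottleneck 3, flow now 18.
No augmenting path remains; maximum flow = 18.
In the residual graph, reachable from Depot: {Depot, HubC}.
Min-cut edges: Depot→Jct1 (12), HubC→Jct2 (3), HubC→Jct3 (3); capacity 12 + 3 + 3 = 18.
This cut is saturated, so no flow can exceed 18.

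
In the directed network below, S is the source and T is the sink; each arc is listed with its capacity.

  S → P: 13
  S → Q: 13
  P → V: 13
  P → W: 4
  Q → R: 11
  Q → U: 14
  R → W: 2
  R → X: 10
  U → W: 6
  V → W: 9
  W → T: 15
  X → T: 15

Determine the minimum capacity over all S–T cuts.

25

Augment S→P→W→T: bottleneck 4, flow now 4.
Augment S→P→V→W→T: bottleneck 9, flow now 13.
Augment S→Q→R→W→T: bottleneck 2, flow now 15.
Augment S→Q→R→X→T: bottleneck 9, flow now 24.
Augment S→Q→U→W→R→X→T: bottleneck 1, flow now 25. (uses reverse residual edge)
No augmenting path remains; maximum flow = 25.
By max-flow min-cut, the minimum cut capacity equals the max flow.
In the residual graph, reachable from S: {S, P, Q, R, U, V, W}.
Min-cut edges: R→X (10), W→T (15); capacity 10 + 15 = 25.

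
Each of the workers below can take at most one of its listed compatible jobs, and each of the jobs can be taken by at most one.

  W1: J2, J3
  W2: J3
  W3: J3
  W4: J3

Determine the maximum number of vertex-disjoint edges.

2

Unit-capacity flow: source→left, listed edges, right→sink; max matching = max flow.
Augmenting path W1→J2 (+1); matched 1.
Augmenting path W2→J3 (+1); matched 2.
No augmenting path remains; maximum matching = 2.
König certificate: {W1, J3} is a vertex cover of size 2 (every listed pair touches it), so no matching can be larger.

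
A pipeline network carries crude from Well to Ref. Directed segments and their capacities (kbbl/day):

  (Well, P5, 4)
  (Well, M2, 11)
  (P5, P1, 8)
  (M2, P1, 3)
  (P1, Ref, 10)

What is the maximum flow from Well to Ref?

7

Augment Well→P5→P1→Ref: bottleneck 4, flow now 4.
Augment Well→M2→P1→Ref: bottleneck 3, flow now 7.
No augmenting path remains; maximum flow = 7.
In the residual graph, reachable from Well: {Well, M2}.
Min-cut edges: Well→P5 (4), M2→P1 (3); capacity 4 + 3 = 7.
This cut is saturated, so no flow can exceed 7.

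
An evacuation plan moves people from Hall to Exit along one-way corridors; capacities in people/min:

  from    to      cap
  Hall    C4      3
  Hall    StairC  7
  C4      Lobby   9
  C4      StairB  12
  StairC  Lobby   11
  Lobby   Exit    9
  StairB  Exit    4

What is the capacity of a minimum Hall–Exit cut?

Augment Hall→C4→Lobby→Exit: bottleneck 3, flow now 3.
Augment Hall→StairC→Lobby→Exit: bottleneck 6, flow now 9.
Augment Hall→StairC→Lobby→C4→StairB→Exit: bottleneck 1, flow now 10. (uses reverse residual edge)
No augmenting path remains; maximum flow = 10.
By max-flow min-cut, the minimum cut capacity equals the max flow.
In the residual graph, reachable from Hall: {Hall}.
Min-cut edges: Hall→C4 (3), Hall→StairC (7); capacity 3 + 7 = 10.

10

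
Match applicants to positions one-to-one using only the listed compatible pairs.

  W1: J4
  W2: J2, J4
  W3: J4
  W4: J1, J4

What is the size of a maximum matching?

Unit-capacity flow: source→left, listed edges, right→sink; max matching = max flow.
Augmenting path W1→J4 (+1); matched 1.
Augmenting path W2→J2 (+1); matched 2.
Augmenting path W4→J1 (+1); matched 3.
No augmenting path remains; maximum matching = 3.
König certificate: {W2, W4, J4} is a vertex cover of size 3 (every listed pair touches it), so no matching can be larger.

3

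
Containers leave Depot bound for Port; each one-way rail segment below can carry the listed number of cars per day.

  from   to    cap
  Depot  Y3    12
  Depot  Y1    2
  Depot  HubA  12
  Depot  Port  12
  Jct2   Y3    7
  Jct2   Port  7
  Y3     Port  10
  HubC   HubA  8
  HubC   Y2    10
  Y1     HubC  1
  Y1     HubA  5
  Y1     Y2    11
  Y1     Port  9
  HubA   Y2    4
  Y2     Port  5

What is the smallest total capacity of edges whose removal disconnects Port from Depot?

Augment Depot→Port: bottleneck 12, flow now 12.
Augment Depot→Y3→Port: bottleneck 10, flow now 22.
Augment Depot→Y1→Port: bottleneck 2, flow now 24.
Augment Depot→HubA→Y2→Port: bottleneck 4, flow now 28.
No augmenting path remains; maximum flow = 28.
By max-flow min-cut, the minimum cut capacity equals the max flow.
In the residual graph, reachable from Depot: {Depot, Y3, HubA}.
Min-cut edges: Depot→Y1 (2), Depot→Port (12), Y3→Port (10), HubA→Y2 (4); capacity 2 + 12 + 10 + 4 = 28.

28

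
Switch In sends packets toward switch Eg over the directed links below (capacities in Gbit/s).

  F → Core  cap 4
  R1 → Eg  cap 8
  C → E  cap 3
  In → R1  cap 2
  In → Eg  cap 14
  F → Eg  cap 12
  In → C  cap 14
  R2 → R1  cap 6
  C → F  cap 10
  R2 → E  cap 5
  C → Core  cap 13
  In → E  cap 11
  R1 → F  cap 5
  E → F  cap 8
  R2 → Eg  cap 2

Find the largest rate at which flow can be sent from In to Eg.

28

Augment In→Eg: bottleneck 14, flow now 14.
Augment In→R1→Eg: bottleneck 2, flow now 16.
Augment In→C→F→Eg: bottleneck 10, flow now 26.
Augment In→E→F→Eg: bottleneck 2, flow now 28.
No augmenting path remains; maximum flow = 28.
In the residual graph, reachable from In: {In, C, E, F, Core}.
Min-cut edges: In→R1 (2), In→Eg (14), F→Eg (12); capacity 2 + 14 + 12 = 28.
This cut is saturated, so no flow can exceed 28.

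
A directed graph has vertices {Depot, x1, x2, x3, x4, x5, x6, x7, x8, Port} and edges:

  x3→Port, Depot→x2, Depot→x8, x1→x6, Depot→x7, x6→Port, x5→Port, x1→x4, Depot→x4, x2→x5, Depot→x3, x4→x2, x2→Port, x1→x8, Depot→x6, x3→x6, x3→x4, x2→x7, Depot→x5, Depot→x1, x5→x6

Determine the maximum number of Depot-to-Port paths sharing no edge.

Assign every edge capacity 1; by Menger, the answer equals the max flow.
Path Depot→x2→Port (+1); total 1.
Path Depot→x3→Port (+1); total 2.
Path Depot→x5→Port (+1); total 3.
Path Depot→x6→Port (+1); total 4.
No residual Depot→Port path; max flow = 4.
Certifying cut of size 4: {Depot→x3, x2→Port, x5→Port, x6→Port}.

4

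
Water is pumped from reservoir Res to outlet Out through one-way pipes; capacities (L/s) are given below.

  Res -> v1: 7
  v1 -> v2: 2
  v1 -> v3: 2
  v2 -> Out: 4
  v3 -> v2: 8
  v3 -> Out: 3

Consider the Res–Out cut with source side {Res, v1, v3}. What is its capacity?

Edges leaving {Res, v1, v3}: v1→v2 (2), v3→v2 (8), v3→Out (3).
Cut capacity = 2 + 8 + 3 = 13.

13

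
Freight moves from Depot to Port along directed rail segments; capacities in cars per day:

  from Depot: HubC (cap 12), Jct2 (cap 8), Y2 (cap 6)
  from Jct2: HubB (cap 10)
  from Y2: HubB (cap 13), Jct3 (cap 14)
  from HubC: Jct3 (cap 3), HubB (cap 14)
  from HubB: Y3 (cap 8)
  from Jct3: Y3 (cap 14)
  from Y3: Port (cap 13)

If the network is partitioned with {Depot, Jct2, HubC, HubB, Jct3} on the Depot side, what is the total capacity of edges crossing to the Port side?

28

Edges leaving {Depot, Jct2, HubC, HubB, Jct3}: Depot→Y2 (6), HubB→Y3 (8), Jct3→Y3 (14).
Cut capacity = 6 + 8 + 14 = 28.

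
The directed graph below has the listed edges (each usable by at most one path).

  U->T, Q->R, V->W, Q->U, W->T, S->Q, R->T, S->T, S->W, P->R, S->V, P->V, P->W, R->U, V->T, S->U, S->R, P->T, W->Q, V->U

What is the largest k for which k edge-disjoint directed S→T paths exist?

Assign every edge capacity 1; by Menger, the answer equals the max flow.
Path S→T (+1); total 1.
Path S→R→T (+1); total 2.
Path S→U→T (+1); total 3.
Path S→V→T (+1); total 4.
Path S→W→T (+1); total 5.
No residual S→T path; max flow = 5.
Certifying cut of size 5: {R→T, S→T, S→V, S→W, U→T}.

5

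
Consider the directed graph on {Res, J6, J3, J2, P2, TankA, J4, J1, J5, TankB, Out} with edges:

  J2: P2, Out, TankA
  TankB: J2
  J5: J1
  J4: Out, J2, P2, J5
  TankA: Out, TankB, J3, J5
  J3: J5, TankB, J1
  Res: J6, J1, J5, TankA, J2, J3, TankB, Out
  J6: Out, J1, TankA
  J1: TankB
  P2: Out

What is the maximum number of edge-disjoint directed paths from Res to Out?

5

Assign every edge capacity 1; by Menger, the answer equals the max flow.
Path Res→Out (+1); total 1.
Path Res→J6→Out (+1); total 2.
Path Res→J2→Out (+1); total 3.
Path Res→TankA→Out (+1); total 4.
Path Res→TankB→J2→P2→Out (+1); total 5.
No residual Res→Out path; max flow = 5.
Certifying cut of size 5: {Res→J2, Res→J6, Res→Out, Res→TankA, TankB→J2}.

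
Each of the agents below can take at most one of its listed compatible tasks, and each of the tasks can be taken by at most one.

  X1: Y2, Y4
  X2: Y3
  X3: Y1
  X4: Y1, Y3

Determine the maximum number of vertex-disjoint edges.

3

Unit-capacity flow: source→left, listed edges, right→sink; max matching = max flow.
Augmenting path X1→Y2 (+1); matched 1.
Augmenting path X2→Y3 (+1); matched 2.
Augmenting path X3→Y1 (+1); matched 3.
No augmenting path remains; maximum matching = 3.
König certificate: {X1, Y1, Y3} is a vertex cover of size 3 (every listed pair touches it), so no matching can be larger.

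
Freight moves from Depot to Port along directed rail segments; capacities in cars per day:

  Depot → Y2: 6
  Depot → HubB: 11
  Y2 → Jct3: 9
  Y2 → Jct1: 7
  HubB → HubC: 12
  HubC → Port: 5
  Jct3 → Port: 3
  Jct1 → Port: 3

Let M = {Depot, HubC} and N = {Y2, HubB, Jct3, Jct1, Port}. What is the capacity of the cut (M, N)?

Edges leaving {Depot, HubC}: Depot→Y2 (6), Depot→HubB (11), HubC→Port (5).
Cut capacity = 6 + 11 + 5 = 22.

22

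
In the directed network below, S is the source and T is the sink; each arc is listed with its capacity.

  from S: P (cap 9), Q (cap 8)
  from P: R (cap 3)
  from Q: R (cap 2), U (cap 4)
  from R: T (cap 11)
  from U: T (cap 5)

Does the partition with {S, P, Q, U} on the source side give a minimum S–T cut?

No — its capacity is 10, but the minimum cut has capacity 9.

Given cut capacity: 3 + 2 + 5 = 10.
Augment S→P→R→T: bottleneck 3, flow now 3.
Augment S→Q→R→T: bottleneck 2, flow now 5.
Augment S→Q→U→T: bottleneck 4, flow now 9.
No augmenting path remains; maximum flow = 9.
In the residual graph, reachable from S: {S, P, Q}.
Min-cut edges: P→R (3), Q→R (2), Q→U (4); capacity 3 + 2 + 4 = 9.
Cut capacity 10 exceeds the max flow 9, so it is not minimum.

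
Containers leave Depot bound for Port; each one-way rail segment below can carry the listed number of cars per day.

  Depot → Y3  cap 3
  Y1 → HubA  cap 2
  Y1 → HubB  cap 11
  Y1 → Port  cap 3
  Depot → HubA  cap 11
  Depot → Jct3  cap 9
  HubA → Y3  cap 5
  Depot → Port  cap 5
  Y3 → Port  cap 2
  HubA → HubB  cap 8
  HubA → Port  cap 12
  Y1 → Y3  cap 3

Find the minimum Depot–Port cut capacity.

18

Augment Depot→Port: bottleneck 5, flow now 5.
Augment Depot→HubA→Port: bottleneck 11, flow now 16.
Augment Depot→Y3→Port: bottleneck 2, flow now 18.
No augmenting path remains; maximum flow = 18.
By max-flow min-cut, the minimum cut capacity equals the max flow.
In the residual graph, reachable from Depot: {Depot, Jct3, Y3}.
Min-cut edges: Depot→HubA (11), Depot→Port (5), Y3→Port (2); capacity 11 + 5 + 2 = 18.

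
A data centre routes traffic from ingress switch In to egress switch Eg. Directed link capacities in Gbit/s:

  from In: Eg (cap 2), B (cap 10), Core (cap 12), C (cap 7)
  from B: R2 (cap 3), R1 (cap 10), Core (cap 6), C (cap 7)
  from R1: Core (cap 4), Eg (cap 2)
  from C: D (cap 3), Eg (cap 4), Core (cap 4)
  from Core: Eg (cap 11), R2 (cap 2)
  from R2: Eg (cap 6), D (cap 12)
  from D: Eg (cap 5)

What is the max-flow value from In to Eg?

27

Augment In→Eg: bottleneck 2, flow now 2.
Augment In→C→Eg: bottleneck 4, flow now 6.
Augment In→Core→Eg: bottleneck 11, flow now 17.
Augment In→B→R1→Eg: bottleneck 2, flow now 19.
Augment In→B→R2→Eg: bottleneck 3, flow now 22.
Augment In→C→D→Eg: bottleneck 3, flow now 25.
Augment In→Core→R2→Eg: bottleneck 1, flow now 26.
Augment In→B→Core→R2→Eg: bottleneck 1, flow now 27.
No augmenting path remains; maximum flow = 27.
In the residual graph, reachable from In: {In, B, R1, C, Core}.
Min-cut edges: In→Eg (2), B→R2 (3), R1→Eg (2), C→D (3), C→Eg (4), Core→R2 (2), Core→Eg (11); capacity 2 + 3 + 2 + 3 + 4 + 2 + 11 = 27.
This cut is saturated, so no flow can exceed 27.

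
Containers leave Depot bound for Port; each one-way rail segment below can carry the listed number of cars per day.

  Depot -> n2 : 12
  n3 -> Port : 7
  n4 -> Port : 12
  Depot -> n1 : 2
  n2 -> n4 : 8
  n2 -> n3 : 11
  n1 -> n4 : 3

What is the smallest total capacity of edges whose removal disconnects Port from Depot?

14

Augment Depot→n1→n4→Port: bottleneck 2, flow now 2.
Augment Depot→n2→n3→Port: bottleneck 7, flow now 9.
Augment Depot→n2→n4→Port: bottleneck 5, flow now 14.
No augmenting path remains; maximum flow = 14.
By max-flow min-cut, the minimum cut capacity equals the max flow.
In the residual graph, reachable from Depot: {Depot}.
Min-cut edges: Depot→n1 (2), Depot→n2 (12); capacity 2 + 12 = 14.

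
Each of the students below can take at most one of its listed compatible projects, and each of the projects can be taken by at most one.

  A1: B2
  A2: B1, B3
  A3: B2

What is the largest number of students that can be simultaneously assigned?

Unit-capacity flow: source→left, listed edges, right→sink; max matching = max flow.
Augmenting path A1→B2 (+1); matched 1.
Augmenting path A2→B1 (+1); matched 2.
No augmenting path remains; maximum matching = 2.
König certificate: {A2, B2} is a vertex cover of size 2 (every listed pair touches it), so no matching can be larger.

2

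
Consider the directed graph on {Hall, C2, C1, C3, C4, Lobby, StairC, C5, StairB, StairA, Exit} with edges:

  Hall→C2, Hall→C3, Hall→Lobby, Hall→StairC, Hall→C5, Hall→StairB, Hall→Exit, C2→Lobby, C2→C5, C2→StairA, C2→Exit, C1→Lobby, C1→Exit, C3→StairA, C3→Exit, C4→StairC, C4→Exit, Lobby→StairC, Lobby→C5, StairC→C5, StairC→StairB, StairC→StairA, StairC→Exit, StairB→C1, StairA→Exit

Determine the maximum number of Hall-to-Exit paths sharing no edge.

Assign every edge capacity 1; by Menger, the answer equals the max flow.
Path Hall→Exit (+1); total 1.
Path Hall→C2→Exit (+1); total 2.
Path Hall→C3→Exit (+1); total 3.
Path Hall→StairC→Exit (+1); total 4.
Path Hall→StairB→C1→Exit (+1); total 5.
Path Hall→Lobby→StairC→StairA→Exit (+1); total 6.
No residual Hall→Exit path; max flow = 6.
Certifying cut of size 6: {Hall→C2, Hall→C3, Hall→Exit, Hall→Lobby, Hall→StairB, Hall→StairC}.

6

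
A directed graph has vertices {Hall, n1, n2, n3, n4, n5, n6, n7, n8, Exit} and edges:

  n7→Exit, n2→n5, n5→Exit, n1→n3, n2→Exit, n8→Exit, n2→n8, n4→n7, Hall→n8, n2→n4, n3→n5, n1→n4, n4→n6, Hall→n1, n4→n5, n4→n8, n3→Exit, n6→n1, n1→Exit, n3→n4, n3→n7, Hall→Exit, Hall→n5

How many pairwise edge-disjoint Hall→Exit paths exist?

Assign every edge capacity 1; by Menger, the answer equals the max flow.
Path Hall→Exit (+1); total 1.
Path Hall→n1→Exit (+1); total 2.
Path Hall→n5→Exit (+1); total 3.
Path Hall→n8→Exit (+1); total 4.
No residual Hall→Exit path; max flow = 4.
Certifying cut of size 4: {Hall→Exit, Hall→n1, Hall→n5, Hall→n8}.

4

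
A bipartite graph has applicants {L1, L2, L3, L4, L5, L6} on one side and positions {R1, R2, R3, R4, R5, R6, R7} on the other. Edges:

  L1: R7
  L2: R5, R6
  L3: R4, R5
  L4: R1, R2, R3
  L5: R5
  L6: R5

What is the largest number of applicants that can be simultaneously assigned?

Unit-capacity flow: source→left, listed edges, right→sink; max matching = max flow.
Augmenting path L1→R7 (+1); matched 1.
Augmenting path L2→R5 (+1); matched 2.
Augmenting path L3→R4 (+1); matched 3.
Augmenting path L4→R1 (+1); matched 4.
Augmenting path L5→R5→L2→R6 (+1); matched 5.
No augmenting path remains; maximum matching = 5.
König certificate: {L1, L2, L3, L4, R5} is a vertex cover of size 5 (every listed pair touches it), so no matching can be larger.

5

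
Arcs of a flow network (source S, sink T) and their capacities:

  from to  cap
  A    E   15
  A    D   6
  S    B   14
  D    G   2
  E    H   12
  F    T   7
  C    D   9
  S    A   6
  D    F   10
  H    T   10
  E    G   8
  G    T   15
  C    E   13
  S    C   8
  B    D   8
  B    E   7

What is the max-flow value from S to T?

Augment S→A→D→F→T: bottleneck 6, flow now 6.
Augment S→B→D→F→T: bottleneck 1, flow now 7.
Augment S→B→D→G→T: bottleneck 2, flow now 9.
Augment S→B→E→G→T: bottleneck 7, flow now 16.
Augment S→C→E→G→T: bottleneck 1, flow now 17.
Augment S→C→E→H→T: bottleneck 7, flow now 24.
Augment S→B→D→A→E→H→T: bottleneck 3, flow now 27. (uses reverse residual edge)
No augmenting path remains; maximum flow = 27.
In the residual graph, reachable from S: {S, A, B, C, D, E, F, H}.
Min-cut edges: D→G (2), E→G (8), F→T (7), H→T (10); capacity 2 + 8 + 7 + 10 = 27.
This cut is saturated, so no flow can exceed 27.

27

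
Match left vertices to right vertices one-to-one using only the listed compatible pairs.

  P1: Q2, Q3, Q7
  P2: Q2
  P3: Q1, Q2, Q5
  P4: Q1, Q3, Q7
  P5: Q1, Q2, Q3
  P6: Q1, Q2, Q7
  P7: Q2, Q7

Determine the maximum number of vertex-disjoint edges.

Unit-capacity flow: source→left, listed edges, right→sink; max matching = max flow.
Augmenting path P1→Q2 (+1); matched 1.
Augmenting path P3→Q1 (+1); matched 2.
Augmenting path P4→Q3 (+1); matched 3.
Augmenting path P6→Q7 (+1); matched 4.
Augmenting path P5→Q1→P3→Q5 (+1); matched 5.
No augmenting path remains; maximum matching = 5.
König certificate: {P3, Q1, Q2, Q3, Q7} is a vertex cover of size 5 (every listed pair touches it), so no matching can be larger.

5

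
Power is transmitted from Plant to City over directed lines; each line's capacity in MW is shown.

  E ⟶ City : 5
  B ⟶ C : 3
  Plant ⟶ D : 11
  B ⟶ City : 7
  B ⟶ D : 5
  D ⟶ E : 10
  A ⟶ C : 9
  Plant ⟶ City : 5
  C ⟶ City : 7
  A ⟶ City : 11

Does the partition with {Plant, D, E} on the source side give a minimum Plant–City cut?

Yes — it is a minimum cut (capacity 10).

Given cut capacity: 5 + 5 = 10.
Augment Plant→City: bottleneck 5, flow now 5.
Augment Plant→D→E→City: bottleneck 5, flow now 10.
No augmenting path remains; maximum flow = 10.
Cut capacity 10 equals the max flow, so it is a minimum cut.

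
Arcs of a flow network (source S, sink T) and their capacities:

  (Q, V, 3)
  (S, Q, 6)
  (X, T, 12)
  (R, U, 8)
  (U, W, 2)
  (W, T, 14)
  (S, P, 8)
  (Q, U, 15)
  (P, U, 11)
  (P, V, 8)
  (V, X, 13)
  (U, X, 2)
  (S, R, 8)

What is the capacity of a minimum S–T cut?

Augment S→P→U→W→T: bottleneck 2, flow now 2.
Augment S→P→U→X→T: bottleneck 2, flow now 4.
Augment S→P→V→X→T: bottleneck 4, flow now 8.
Augment S→Q→V→X→T: bottleneck 3, flow now 11.
Augment S→Q→U→P→V→X→T: bottleneck 3, flow now 14. (uses reverse residual edge)
No augmenting path remains; maximum flow = 14.
By max-flow min-cut, the minimum cut capacity equals the max flow.
In the residual graph, reachable from S: {S, P, Q, R, U, V, X}.
Min-cut edges: U→W (2), X→T (12); capacity 2 + 12 = 14.

14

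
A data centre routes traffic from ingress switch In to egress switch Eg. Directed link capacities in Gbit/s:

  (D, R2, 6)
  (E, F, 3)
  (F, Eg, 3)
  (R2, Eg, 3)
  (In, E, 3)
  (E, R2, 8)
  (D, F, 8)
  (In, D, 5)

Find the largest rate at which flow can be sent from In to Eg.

Augment In→D→F→Eg: bottleneck 3, flow now 3.
Augment In→D→R2→Eg: bottleneck 2, flow now 5.
Augment In→E→R2→Eg: bottleneck 1, flow now 6.
No augmenting path remains; maximum flow = 6.
In the residual graph, reachable from In: {In, D, E, F, R2}.
Min-cut edges: F→Eg (3), R2→Eg (3); capacity 3 + 3 = 6.
This cut is saturated, so no flow can exceed 6.

6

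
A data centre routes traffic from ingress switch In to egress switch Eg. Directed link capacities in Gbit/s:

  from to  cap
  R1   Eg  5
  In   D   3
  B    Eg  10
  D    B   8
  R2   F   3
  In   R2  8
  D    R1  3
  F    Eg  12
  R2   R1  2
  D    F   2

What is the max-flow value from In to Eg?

Augment In→D→F→Eg: bottleneck 2, flow now 2.
Augment In→D→B→Eg: bottleneck 1, flow now 3.
Augment In→R2→F→Eg: bottleneck 3, flow now 6.
Augment In→R2→R1→Eg: bottleneck 2, flow now 8.
No augmenting path remains; maximum flow = 8.
In the residual graph, reachable from In: {In, R2}.
Min-cut edges: In→D (3), R2→F (3), R2→R1 (2); capacity 3 + 3 + 2 = 8.
This cut is saturated, so no flow can exceed 8.

8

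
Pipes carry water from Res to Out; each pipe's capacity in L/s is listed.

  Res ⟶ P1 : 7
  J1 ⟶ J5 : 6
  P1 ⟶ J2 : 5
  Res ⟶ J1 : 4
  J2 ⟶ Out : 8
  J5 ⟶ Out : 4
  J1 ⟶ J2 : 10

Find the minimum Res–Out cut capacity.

9

Augment Res→P1→J2→Out: bottleneck 5, flow now 5.
Augment Res→J1→J5→Out: bottleneck 4, flow now 9.
No augmenting path remains; maximum flow = 9.
By max-flow min-cut, the minimum cut capacity equals the max flow.
In the residual graph, reachable from Res: {Res, P1}.
Min-cut edges: Res→J1 (4), P1→J2 (5); capacity 4 + 5 = 9.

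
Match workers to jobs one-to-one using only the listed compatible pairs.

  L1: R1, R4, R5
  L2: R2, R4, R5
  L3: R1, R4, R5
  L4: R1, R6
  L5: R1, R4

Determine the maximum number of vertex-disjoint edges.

Unit-capacity flow: source→left, listed edges, right→sink; max matching = max flow.
Augmenting path L1→R1 (+1); matched 1.
Augmenting path L2→R2 (+1); matched 2.
Augmenting path L3→R4 (+1); matched 3.
Augmenting path L4→R6 (+1); matched 4.
Augmenting path L5→R1→L1→R5 (+1); matched 5.
No augmenting path remains; maximum matching = 5.
König certificate: {L1, L2, L3, L4, L5} is a vertex cover of size 5 (every listed pair touches it), so no matching can be larger.

5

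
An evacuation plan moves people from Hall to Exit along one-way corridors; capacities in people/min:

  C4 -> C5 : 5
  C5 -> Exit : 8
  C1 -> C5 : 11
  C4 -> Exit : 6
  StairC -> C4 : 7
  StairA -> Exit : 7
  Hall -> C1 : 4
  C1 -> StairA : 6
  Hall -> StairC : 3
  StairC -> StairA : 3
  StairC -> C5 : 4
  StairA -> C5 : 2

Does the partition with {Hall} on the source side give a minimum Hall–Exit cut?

Yes — it is a minimum cut (capacity 7).

Given cut capacity: 4 + 3 = 7.
Augment Hall→C1→C5→Exit: bottleneck 4, flow now 4.
Augment Hall→StairC→C5→Exit: bottleneck 3, flow now 7.
No augmenting path remains; maximum flow = 7.
Cut capacity 7 equals the max flow, so it is a minimum cut.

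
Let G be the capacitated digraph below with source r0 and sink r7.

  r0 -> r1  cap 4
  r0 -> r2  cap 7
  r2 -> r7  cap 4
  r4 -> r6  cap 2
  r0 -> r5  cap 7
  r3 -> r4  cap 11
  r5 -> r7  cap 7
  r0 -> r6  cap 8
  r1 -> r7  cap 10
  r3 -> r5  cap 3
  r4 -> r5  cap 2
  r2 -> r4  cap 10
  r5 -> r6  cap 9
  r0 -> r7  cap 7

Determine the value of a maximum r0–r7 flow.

22

Augment r0→r7: bottleneck 7, flow now 7.
Augment r0→r1→r7: bottleneck 4, flow now 11.
Augment r0→r2→r7: bottleneck 4, flow now 15.
Augment r0→r5→r7: bottleneck 7, flow now 22.
No augmenting path remains; maximum flow = 22.
In the residual graph, reachable from r0: {r0, r2, r4, r5, r6}.
Min-cut edges: r0→r1 (4), r0→r7 (7), r2→r7 (4), r5→r7 (7); capacity 4 + 7 + 4 + 7 = 22.
This cut is saturated, so no flow can exceed 22.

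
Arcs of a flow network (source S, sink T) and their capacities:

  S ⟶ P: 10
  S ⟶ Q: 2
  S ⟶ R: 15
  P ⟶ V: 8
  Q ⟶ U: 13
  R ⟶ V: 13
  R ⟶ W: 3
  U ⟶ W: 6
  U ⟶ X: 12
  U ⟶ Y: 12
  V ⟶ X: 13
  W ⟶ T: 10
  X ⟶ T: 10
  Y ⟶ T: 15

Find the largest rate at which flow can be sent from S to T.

15

Augment S→R→W→T: bottleneck 3, flow now 3.
Augment S→P→V→X→T: bottleneck 8, flow now 11.
Augment S→Q→U→W→T: bottleneck 2, flow now 13.
Augment S→R→V→X→T: bottleneck 2, flow now 15.
No augmenting path remains; maximum flow = 15.
In the residual graph, reachable from S: {S, P, R, V, X}.
Min-cut edges: S→Q (2), R→W (3), X→T (10); capacity 2 + 3 + 10 = 15.
This cut is saturated, so no flow can exceed 15.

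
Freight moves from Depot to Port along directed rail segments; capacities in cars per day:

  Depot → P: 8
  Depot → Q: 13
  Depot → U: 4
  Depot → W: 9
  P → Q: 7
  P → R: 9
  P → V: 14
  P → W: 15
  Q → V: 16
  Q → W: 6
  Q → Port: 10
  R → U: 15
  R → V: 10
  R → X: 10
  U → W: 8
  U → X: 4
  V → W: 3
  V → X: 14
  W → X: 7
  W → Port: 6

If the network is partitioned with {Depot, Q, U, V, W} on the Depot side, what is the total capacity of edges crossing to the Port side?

49

Edges leaving {Depot, Q, U, V, W}: Depot→P (8), Q→Port (10), U→X (4), V→X (14), W→X (7), W→Port (6).
Cut capacity = 8 + 10 + 4 + 14 + 7 + 6 = 49.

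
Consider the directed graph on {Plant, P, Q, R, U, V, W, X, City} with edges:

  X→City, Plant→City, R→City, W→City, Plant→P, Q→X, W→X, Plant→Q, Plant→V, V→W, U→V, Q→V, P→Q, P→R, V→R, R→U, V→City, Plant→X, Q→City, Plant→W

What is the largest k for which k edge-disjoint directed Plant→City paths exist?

6

Assign every edge capacity 1; by Menger, the answer equals the max flow.
Path Plant→City (+1); total 1.
Path Plant→Q→City (+1); total 2.
Path Plant→V→City (+1); total 3.
Path Plant→W→City (+1); total 4.
Path Plant→X→City (+1); total 5.
Path Plant→P→R→City (+1); total 6.
No residual Plant→City path; max flow = 6.
Certifying cut of size 6: {Plant→City, Plant→P, Plant→Q, Plant→V, Plant→W, Plant→X}.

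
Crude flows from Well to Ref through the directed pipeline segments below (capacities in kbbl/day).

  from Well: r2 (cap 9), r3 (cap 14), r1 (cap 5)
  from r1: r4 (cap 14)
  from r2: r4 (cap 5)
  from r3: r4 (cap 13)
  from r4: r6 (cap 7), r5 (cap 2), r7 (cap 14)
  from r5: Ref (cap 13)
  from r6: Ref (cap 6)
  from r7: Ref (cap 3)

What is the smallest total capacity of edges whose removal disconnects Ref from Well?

11

Augment Well→r1→r4→r5→Ref: bottleneck 2, flow now 2.
Augment Well→r1→r4→r6→Ref: bottleneck 3, flow now 5.
Augment Well→r2→r4→r6→Ref: bottleneck 3, flow now 8.
Augment Well→r2→r4→r7→Ref: bottleneck 2, flow now 10.
Augment Well→r3→r4→r7→Ref: bottleneck 1, flow now 11.
No augmenting path remains; maximum flow = 11.
By max-flow min-cut, the minimum cut capacity equals the max flow.
In the residual graph, reachable from Well: {Well, r1, r2, r3, r4, r6, r7}.
Min-cut edges: r4→r5 (2), r6→Ref (6), r7→Ref (3); capacity 2 + 6 + 3 = 11.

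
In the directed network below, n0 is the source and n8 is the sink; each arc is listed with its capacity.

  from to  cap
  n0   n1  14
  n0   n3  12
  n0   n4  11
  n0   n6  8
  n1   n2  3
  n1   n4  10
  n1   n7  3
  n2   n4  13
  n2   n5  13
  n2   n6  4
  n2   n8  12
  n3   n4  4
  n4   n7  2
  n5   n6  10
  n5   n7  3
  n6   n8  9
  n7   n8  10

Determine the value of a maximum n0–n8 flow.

16

Augment n0→n6→n8: bottleneck 8, flow now 8.
Augment n0→n1→n2→n8: bottleneck 3, flow now 11.
Augment n0→n1→n7→n8: bottleneck 3, flow now 14.
Augment n0→n4→n7→n8: bottleneck 2, flow now 16.
No augmenting path remains; maximum flow = 16.
In the residual graph, reachable from n0: {n0, n1, n3, n4}.
Min-cut edges: n0→n6 (8), n1→n2 (3), n1→n7 (3), n4→n7 (2); capacity 8 + 3 + 3 + 2 = 16.
This cut is saturated, so no flow can exceed 16.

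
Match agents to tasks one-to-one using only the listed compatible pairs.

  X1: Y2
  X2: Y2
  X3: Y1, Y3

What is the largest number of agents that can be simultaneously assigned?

Unit-capacity flow: source→left, listed edges, right→sink; max matching = max flow.
Augmenting path X1→Y2 (+1); matched 1.
Augmenting path X3→Y1 (+1); matched 2.
No augmenting path remains; maximum matching = 2.
König certificate: {X3, Y2} is a vertex cover of size 2 (every listed pair touches it), so no matching can be larger.

2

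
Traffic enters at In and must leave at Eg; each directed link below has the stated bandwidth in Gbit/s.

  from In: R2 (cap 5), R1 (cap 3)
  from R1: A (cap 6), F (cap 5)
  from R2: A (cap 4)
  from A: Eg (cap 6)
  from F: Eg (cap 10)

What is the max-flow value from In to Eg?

Augment In→R1→A→Eg: bottleneck 3, flow now 3.
Augment In→R2→A→Eg: bottleneck 3, flow now 6.
Augment In→R2→A→R1→F→Eg: bottleneck 1, flow now 7. (uses reverse residual edge)
No augmenting path remains; maximum flow = 7.
In the residual graph, reachable from In: {In, R2}.
Min-cut edges: In→R1 (3), R2→A (4); capacity 3 + 4 = 7.
This cut is saturated, so no flow can exceed 7.

7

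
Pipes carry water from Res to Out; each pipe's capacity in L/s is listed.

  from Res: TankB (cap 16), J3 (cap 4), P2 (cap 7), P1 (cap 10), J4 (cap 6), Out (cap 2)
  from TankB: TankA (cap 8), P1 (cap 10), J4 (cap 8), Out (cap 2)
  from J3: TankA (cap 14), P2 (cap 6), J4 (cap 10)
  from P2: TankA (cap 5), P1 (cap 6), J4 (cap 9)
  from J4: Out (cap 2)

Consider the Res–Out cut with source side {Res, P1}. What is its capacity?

Edges leaving {Res, P1}: Res→TankB (16), Res→J3 (4), Res→P2 (7), Res→J4 (6), Res→Out (2).
Cut capacity = 16 + 4 + 7 + 6 + 2 = 35.

35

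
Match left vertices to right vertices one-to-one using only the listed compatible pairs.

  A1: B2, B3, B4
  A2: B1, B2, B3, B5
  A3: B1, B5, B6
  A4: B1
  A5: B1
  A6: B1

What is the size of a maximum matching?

Unit-capacity flow: source→left, listed edges, right→sink; max matching = max flow.
Augmenting path A1→B2 (+1); matched 1.
Augmenting path A2→B1 (+1); matched 2.
Augmenting path A3→B5 (+1); matched 3.
Augmenting path A4→B1→A2→B3 (+1); matched 4.
No augmenting path remains; maximum matching = 4.
König certificate: {A1, A2, A3, B1} is a vertex cover of size 4 (every listed pair touches it), so no matching can be larger.

4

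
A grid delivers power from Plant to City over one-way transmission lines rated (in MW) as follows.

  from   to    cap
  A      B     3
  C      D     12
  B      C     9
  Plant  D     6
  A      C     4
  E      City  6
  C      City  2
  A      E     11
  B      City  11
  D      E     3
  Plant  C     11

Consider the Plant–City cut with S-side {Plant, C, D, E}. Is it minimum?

Given cut capacity: 2 + 6 = 8.
Augment Plant→C→City: bottleneck 2, flow now 2.
Augment Plant→D→E→City: bottleneck 3, flow now 5.
No augmenting path remains; maximum flow = 5.
In the residual graph, reachable from Plant: {Plant, C, D}.
Min-cut edges: C→City (2), D→E (3); capacity 2 + 3 = 5.
Cut capacity 8 exceeds the max flow 5, so it is not minimum.

No — its capacity is 8, but the minimum cut has capacity 5.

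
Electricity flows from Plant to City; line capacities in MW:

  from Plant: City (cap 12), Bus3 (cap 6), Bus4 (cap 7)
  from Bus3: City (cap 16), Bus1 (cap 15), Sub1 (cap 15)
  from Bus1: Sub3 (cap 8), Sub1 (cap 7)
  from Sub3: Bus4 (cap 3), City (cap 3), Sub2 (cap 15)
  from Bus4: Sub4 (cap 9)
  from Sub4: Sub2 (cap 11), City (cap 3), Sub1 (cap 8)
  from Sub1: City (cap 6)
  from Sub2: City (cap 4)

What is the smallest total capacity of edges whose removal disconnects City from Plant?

Augment Plant→City: bottleneck 12, flow now 12.
Augment Plant→Bus3→City: bottleneck 6, flow now 18.
Augment Plant→Bus4→Sub4→City: bottleneck 3, flow now 21.
Augment Plant→Bus4→Sub4→Sub1→City: bottleneck 4, flow now 25.
No augmenting path remains; maximum flow = 25.
By max-flow min-cut, the minimum cut capacity equals the max flow.
In the residual graph, reachable from Plant: {Plant}.
Min-cut edges: Plant→Bus3 (6), Plant→Bus4 (7), Plant→City (12); capacity 6 + 7 + 12 = 25.

25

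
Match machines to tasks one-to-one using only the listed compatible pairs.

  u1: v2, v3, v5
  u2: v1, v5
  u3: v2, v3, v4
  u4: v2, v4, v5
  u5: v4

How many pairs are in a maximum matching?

Unit-capacity flow: source→left, listed edges, right→sink; max matching = max flow.
Augmenting path u1→v2 (+1); matched 1.
Augmenting path u2→v1 (+1); matched 2.
Augmenting path u3→v3 (+1); matched 3.
Augmenting path u4→v4 (+1); matched 4.
Augmenting path u5→v4→u4→v5 (+1); matched 5.
No augmenting path remains; maximum matching = 5.
König certificate: {u1, u2, u3, u4, u5} is a vertex cover of size 5 (every listed pair touches it), so no matching can be larger.

5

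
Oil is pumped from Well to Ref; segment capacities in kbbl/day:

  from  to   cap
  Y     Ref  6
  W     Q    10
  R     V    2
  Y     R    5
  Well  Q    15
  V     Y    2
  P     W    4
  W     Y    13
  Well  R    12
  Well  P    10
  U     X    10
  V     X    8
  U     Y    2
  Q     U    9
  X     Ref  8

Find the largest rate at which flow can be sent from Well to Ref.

Augment Well→P→W→Y→Ref: bottleneck 4, flow now 4.
Augment Well→Q→U→X→Ref: bottleneck 8, flow now 12.
Augment Well→Q→U→Y→Ref: bottleneck 1, flow now 13.
Augment Well→R→V→Y→Ref: bottleneck 1, flow now 14.
No augmenting path remains; maximum flow = 14.
In the residual graph, reachable from Well: {Well, P, Q, R, U, V, W, X, Y}.
Min-cut edges: X→Ref (8), Y→Ref (6); capacity 8 + 6 = 14.
This cut is saturated, so no flow can exceed 14.

14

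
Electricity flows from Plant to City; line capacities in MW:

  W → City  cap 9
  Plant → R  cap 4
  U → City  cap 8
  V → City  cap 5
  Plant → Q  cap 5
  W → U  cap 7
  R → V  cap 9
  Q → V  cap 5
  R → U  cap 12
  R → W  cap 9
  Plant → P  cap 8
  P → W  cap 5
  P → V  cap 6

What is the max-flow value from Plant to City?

14

Augment Plant→P→V→City: bottleneck 5, flow now 5.
Augment Plant→P→W→City: bottleneck 3, flow now 8.
Augment Plant→R→U→City: bottleneck 4, flow now 12.
Augment Plant→Q→V→P→W→City: bottleneck 2, flow now 14. (uses reverse residual edge)
No augmenting path remains; maximum flow = 14.
In the residual graph, reachable from Plant: {Plant, P, Q, V}.
Min-cut edges: Plant→R (4), P→W (5), V→City (5); capacity 4 + 5 + 5 = 14.
This cut is saturated, so no flow can exceed 14.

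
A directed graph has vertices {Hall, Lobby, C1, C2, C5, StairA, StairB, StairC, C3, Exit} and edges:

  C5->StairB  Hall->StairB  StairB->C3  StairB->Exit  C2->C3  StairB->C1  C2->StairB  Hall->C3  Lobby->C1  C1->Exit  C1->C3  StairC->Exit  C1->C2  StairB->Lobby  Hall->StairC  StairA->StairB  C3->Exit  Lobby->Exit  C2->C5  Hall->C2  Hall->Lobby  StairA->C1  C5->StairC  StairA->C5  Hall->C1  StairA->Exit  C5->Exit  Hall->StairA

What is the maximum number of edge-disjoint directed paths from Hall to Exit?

Assign every edge capacity 1; by Menger, the answer equals the max flow.
Path Hall→Lobby→Exit (+1); total 1.
Path Hall→C1→Exit (+1); total 2.
Path Hall→StairA→Exit (+1); total 3.
Path Hall→StairB→Exit (+1); total 4.
Path Hall→StairC→Exit (+1); total 5.
Path Hall→C3→Exit (+1); total 6.
Path Hall→C2→C5→Exit (+1); total 7.
No residual Hall→Exit path; max flow = 7.
Certifying cut of size 7: {Hall→C1, Hall→C2, Hall→C3, Hall→Lobby, Hall→StairA, Hall→StairB, Hall→StairC}.

7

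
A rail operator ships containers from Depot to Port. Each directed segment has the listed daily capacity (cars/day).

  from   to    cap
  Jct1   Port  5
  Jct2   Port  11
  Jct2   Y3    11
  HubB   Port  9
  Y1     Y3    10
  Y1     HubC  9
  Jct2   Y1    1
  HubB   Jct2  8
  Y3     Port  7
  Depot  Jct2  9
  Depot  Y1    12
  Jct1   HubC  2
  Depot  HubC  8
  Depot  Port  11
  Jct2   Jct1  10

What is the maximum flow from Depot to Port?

27

Augment Depot→Port: bottleneck 11, flow now 11.
Augment Depot→Jct2→Port: bottleneck 9, flow now 20.
Augment Depot→Y1→Y3→Port: bottleneck 7, flow now 27.
No augmenting path remains; maximum flow = 27.
In the residual graph, reachable from Depot: {Depot, Y1, HubC, Y3}.
Min-cut edges: Depot→Jct2 (9), Depot→Port (11), Y3→Port (7); capacity 9 + 11 + 7 = 27.
This cut is saturated, so no flow can exceed 27.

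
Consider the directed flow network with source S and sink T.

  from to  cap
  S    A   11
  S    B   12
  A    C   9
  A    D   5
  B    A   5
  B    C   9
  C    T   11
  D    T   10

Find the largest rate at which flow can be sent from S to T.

Augment S→A→C→T: bottleneck 9, flow now 9.
Augment S→A→D→T: bottleneck 2, flow now 11.
Augment S→B→C→T: bottleneck 2, flow now 13.
Augment S→B→A→D→T: bottleneck 3, flow now 16.
No augmenting path remains; maximum flow = 16.
In the residual graph, reachable from S: {S, A, B, C}.
Min-cut edges: A→D (5), C→T (11); capacity 5 + 11 = 16.
This cut is saturated, so no flow can exceed 16.

16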